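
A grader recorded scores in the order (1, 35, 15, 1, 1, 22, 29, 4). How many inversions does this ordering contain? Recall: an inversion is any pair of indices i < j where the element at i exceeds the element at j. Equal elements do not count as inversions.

Out-of-order pairs: 11

Count, for each position, how many later elements it exceeds:
1: 0
35: 6
15: 3
1: 0
1: 0
22: 1
29: 1
4: 0
Sum: 0 + 6 + 3 + 0 + 0 + 1 + 1 + 0 = 11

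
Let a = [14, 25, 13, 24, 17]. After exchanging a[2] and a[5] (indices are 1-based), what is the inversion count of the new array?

2 inversions

Positions 2 and 5 hold 25 and 17; after swapping, the array is [14, 17, 13, 24, 25].
For each element, count later entries that are smaller:
14: 1
17: 1
13: 0
24: 0
25: 0
Sum: 1 + 1 + 0 + 0 + 0 = 2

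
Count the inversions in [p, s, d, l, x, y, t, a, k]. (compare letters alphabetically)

19 inversions

Sweep left to right; for each value list the smaller values that follow it:
p: 4
s: 4
d: 1
l: 2
x: 3
y: 3
t: 2
a: 0
k: 0
Sum: 4 + 4 + 1 + 2 + 3 + 3 + 2 + 0 + 0 = 19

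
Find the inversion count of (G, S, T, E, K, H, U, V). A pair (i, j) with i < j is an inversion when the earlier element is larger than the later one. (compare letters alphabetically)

8

Element-by-element contributions:
G → E → 1
S → E, K, H → 3
T → E, K, H → 3
E → none → 0
K → H → 1
H → none → 0
U → none → 0
V → none → 0
Sum: 1 + 3 + 3 + 0 + 1 + 0 + 0 + 0 = 8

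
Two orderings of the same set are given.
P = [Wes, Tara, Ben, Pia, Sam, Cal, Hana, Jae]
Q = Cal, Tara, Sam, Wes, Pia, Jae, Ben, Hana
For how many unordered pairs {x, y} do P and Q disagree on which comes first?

12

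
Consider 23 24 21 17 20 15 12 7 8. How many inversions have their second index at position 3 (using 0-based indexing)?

3 such elements

The element at index 3 is 17.
Elements before it: 23, 24, 21
Those larger than 17: 23, 24, 21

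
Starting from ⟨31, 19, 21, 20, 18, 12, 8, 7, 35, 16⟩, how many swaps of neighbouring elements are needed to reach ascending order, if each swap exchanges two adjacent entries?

32

Minimum adjacent swaps = number of inversions (each swap of adjacent out-of-order elements removes one inversion and no swap can remove more).
Count inversions — for each element, later elements that are smaller:
31: 19, 21, 20, 18, 12, 8, 7, 16 → 8
19: 18, 12, 8, 7, 16 → 5
21: 20, 18, 12, 8, 7, 16 → 6
20: 18, 12, 8, 7, 16 → 5
18: 12, 8, 7, 16 → 4
12: 8, 7 → 2
8: 7 → 1
7: none → 0
35: 16 → 1
16: none → 0
Total inversions: 8 + 5 + 6 + 5 + 4 + 2 + 1 + 0 + 1 + 0 = 32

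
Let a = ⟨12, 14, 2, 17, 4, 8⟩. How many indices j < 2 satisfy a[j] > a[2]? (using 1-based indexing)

0 such elements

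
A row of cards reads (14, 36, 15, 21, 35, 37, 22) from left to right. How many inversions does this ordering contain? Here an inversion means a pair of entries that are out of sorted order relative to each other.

Listing every pair i<j with a[i]>a[j] (using 0-based positions):
(1,2): 36 > 15
(1,3): 36 > 21
(1,4): 36 > 35
(1,6): 36 > 22
(4,6): 35 > 22
(5,6): 37 > 22
That's 6 pairs.

6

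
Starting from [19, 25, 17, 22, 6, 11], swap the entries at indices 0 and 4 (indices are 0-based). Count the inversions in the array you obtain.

8

Positions 0 and 4 hold 19 and 6; after swapping, the array is [6, 25, 17, 22, 19, 11].
Element-by-element contributions:
6: 0
25: 4
17: 1
22: 2
19: 1
11: 0
Sum: 0 + 4 + 1 + 2 + 1 + 0 = 8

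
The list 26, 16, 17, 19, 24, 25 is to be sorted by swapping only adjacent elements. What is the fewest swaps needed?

5 swaps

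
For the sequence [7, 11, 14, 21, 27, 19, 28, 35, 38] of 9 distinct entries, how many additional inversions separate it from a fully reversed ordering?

34

Maximum inversions for 9 distinct elements is C(9, 2) = 9·8/2 = 36.
Current inversions — for each element, count later smaller elements:
7: 0
11: 0
14: 0
21: 1
27: 1
19: 0
28: 0
35: 0
38: 0
Current total: 0 + 0 + 0 + 1 + 1 + 0 + 0 + 0 + 0 = 2
Shortfall: 36 − 2 = 34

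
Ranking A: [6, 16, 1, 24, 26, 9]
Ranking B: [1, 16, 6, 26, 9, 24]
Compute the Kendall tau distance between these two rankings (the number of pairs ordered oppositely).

Assign each item its position (1..6) in the first ordering, then rewrite the second ordering as that position sequence:
positions: 6→1, 16→2, 1→3, 24→4, 26→5, 9→6
second ordering as positions: [3, 2, 1, 5, 6, 4]
Discordant pairs = inversions in this position sequence.
3: 2, 1 → 2
2: 1 → 1
1: 0
5: 4 → 1
6: 4 → 1
4: 0
Total: 2 + 1 + 0 + 1 + 1 + 0 = 5

5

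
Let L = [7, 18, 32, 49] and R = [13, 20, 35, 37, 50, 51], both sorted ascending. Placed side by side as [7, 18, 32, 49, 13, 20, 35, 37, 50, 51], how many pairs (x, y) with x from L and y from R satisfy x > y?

For each element r of the right run, count left-run elements greater than r:
r = 13: 18, 32, 49 → 3
r = 20: 32, 49 → 2
r = 35: 49 → 1
r = 37: 49 → 1
r = 50: none → 0
r = 51: none → 0
Cross-inversions: 3 + 2 + 1 + 1 + 0 + 0 = 7

7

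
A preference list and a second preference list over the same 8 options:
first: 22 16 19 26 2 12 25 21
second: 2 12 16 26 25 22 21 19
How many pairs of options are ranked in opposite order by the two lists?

14

Assign each item its position (1..8) in the first ordering, then rewrite the second ordering as that position sequence:
positions: 22→1, 16→2, 19→3, 26→4, 2→5, 12→6, 25→7, 21→8
second ordering as positions: [5, 6, 2, 4, 7, 1, 8, 3]
Discordant pairs = inversions in this position sequence.
5: 2, 4, 1, 3 → 4
6: 2, 4, 1, 3 → 4
2: 1 → 1
4: 1, 3 → 2
7: 1, 3 → 2
1: 0
8: 3 → 1
3: 0
Total: 4 + 4 + 1 + 2 + 2 + 0 + 1 + 0 = 14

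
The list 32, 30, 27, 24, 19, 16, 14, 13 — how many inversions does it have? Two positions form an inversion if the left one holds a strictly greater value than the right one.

Sweep left to right; for each value list the smaller values that follow it:
32 → 30, 27, 24, 19, 16, 14, 13 → 7
30 → 27, 24, 19, 16, 14, 13 → 6
27 → 24, 19, 16, 14, 13 → 5
24 → 19, 16, 14, 13 → 4
19 → 16, 14, 13 → 3
16 → 14, 13 → 2
14 → 13 → 1
13 → none → 0
Sum: 7 + 6 + 5 + 4 + 3 + 2 + 1 + 0 = 28

28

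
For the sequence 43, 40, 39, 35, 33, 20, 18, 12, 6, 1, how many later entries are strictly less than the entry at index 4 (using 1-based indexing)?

The element at index 4 is 35.
Elements after it: 33, 20, 18, 12, 6, 1
Those smaller than 35: 33, 20, 18, 12, 6, 1

6 such elements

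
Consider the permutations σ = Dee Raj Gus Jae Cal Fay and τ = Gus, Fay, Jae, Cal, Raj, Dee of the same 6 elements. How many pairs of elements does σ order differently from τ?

11 discordant pairs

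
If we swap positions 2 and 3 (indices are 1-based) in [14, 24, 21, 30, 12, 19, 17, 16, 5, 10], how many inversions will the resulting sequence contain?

Positions 2 and 3 hold 24 and 21; after swapping, the array is [14, 21, 24, 30, 12, 19, 17, 16, 5, 10].
Sweep left to right; for each value list the smaller values that follow it:
14 → 12, 5, 10 → 3
21 → 12, 19, 17, 16, 5, 10 → 6
24 → 12, 19, 17, 16, 5, 10 → 6
30 → 12, 19, 17, 16, 5, 10 → 6
12 → 5, 10 → 2
19 → 17, 16, 5, 10 → 4
17 → 16, 5, 10 → 3
16 → 5, 10 → 2
5 → none → 0
10 → none → 0
Sum: 3 + 6 + 6 + 6 + 2 + 4 + 3 + 2 + 0 + 0 = 32

32 inversions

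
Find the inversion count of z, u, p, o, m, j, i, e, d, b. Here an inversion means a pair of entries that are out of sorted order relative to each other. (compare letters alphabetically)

Count, for each position, how many later elements it exceeds:
z → u, p, o, m, j, i, e, d, b → 9
u → p, o, m, j, i, e, d, b → 8
p → o, m, j, i, e, d, b → 7
o → m, j, i, e, d, b → 6
m → j, i, e, d, b → 5
j → i, e, d, b → 4
i → e, d, b → 3
e → d, b → 2
d → b → 1
b → none → 0
Sum: 9 + 8 + 7 + 6 + 5 + 4 + 3 + 2 + 1 + 0 = 45

45 out-of-order pairs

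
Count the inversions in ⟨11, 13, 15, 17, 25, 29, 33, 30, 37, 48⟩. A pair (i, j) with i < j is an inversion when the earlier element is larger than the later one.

1

Sweep left to right; for each value list the smaller values that follow it:
11: 0
13: 0
15: 0
17: 0
25: 0
29: 0
33: 1
30: 0
37: 0
48: 0
Sum: 0 + 0 + 0 + 0 + 0 + 0 + 1 + 0 + 0 + 0 = 1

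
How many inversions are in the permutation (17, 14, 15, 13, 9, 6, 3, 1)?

For each element, count later entries that are smaller:
17 → 14, 15, 13, 9, 6, 3, 1 → 7
14 → 13, 9, 6, 3, 1 → 5
15 → 13, 9, 6, 3, 1 → 5
13 → 9, 6, 3, 1 → 4
9 → 6, 3, 1 → 3
6 → 3, 1 → 2
3 → 1 → 1
1 → none → 0
Sum: 7 + 5 + 5 + 4 + 3 + 2 + 1 + 0 = 27

27 inversions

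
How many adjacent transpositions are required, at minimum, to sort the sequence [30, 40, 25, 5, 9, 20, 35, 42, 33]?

Minimum adjacent swaps = number of inversions (each swap of adjacent out-of-order elements removes one inversion and no swap can remove more).
Count inversions — for each element, later elements that are smaller:
30: 25, 5, 9, 20 → 4
40: 25, 5, 9, 20, 35, 33 → 6
25: 5, 9, 20 → 3
5: none → 0
9: none → 0
20: none → 0
35: 33 → 1
42: 33 → 1
33: none → 0
Total inversions: 4 + 6 + 3 + 0 + 0 + 0 + 1 + 1 + 0 = 15

Swaps: 15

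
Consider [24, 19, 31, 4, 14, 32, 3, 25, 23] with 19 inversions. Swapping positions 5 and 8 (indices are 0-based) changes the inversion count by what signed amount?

Positions 5 and 8 hold 32 and 23; after swapping, the array is [24, 19, 31, 4, 14, 23, 3, 25, 32].
For each element, count later entries that are smaller:
24: 5
19: 3
31: 5
4: 1
14: 1
23: 1
3: 0
25: 0
32: 0
Sum: 5 + 3 + 5 + 1 + 1 + 1 + 0 + 0 + 0 = 16
Change: 16 − 19 = -3

-3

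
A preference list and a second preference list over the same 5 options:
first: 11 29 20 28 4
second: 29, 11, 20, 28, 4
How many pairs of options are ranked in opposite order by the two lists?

Assign each item its position (1..5) in the first ordering, then rewrite the second ordering as that position sequence:
positions: 11→1, 29→2, 20→3, 28→4, 4→5
second ordering as positions: [2, 1, 3, 4, 5]
Discordant pairs = inversions in this position sequence.
2: 1 → 1
1: 0
3: 0
4: 0
5: 0
Total: 1 + 0 + 0 + 0 + 0 = 1

1 pair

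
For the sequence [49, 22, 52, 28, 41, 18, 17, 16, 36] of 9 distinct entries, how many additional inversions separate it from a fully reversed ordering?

10

Maximum inversions for 9 distinct elements is C(9, 2) = 9·8/2 = 36.
Current inversions — for each element, count later smaller elements:
49: 7
22: 3
52: 6
28: 3
41: 4
18: 2
17: 1
16: 0
36: 0
Current total: 7 + 3 + 6 + 3 + 4 + 2 + 1 + 0 + 0 = 26
Shortfall: 36 − 26 = 10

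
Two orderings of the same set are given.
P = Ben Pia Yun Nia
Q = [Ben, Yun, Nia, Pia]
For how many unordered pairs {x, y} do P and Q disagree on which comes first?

Assign each item its position (1..4) in the first ordering, then rewrite the second ordering as that position sequence:
positions: Ben→1, Pia→2, Yun→3, Nia→4
second ordering as positions: [1, 3, 4, 2]
Discordant pairs = inversions in this position sequence.
1: 0
3: 2 → 1
4: 2 → 1
2: 0
Total: 0 + 1 + 1 + 0 = 2

2 disagreeing pairs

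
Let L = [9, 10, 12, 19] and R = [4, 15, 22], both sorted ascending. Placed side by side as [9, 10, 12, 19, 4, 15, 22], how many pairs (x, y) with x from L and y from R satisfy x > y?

Take each right-half value and tally the left-half values above it:
r = 4: 9, 10, 12, 19 → 4
r = 15: 19 → 1
r = 22: none → 0
Cross-inversions: 4 + 1 + 0 = 5

There are 5 split inversions.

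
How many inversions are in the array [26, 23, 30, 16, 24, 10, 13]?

Out-of-order pairs: 16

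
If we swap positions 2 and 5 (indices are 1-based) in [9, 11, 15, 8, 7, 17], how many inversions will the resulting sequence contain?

4 inversions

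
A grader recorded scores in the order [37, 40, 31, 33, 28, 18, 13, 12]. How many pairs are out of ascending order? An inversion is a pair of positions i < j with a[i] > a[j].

26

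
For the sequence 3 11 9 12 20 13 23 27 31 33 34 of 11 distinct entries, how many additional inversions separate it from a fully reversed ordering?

53 inversions short

Maximum inversions for 11 distinct elements is C(11, 2) = 11·10/2 = 55.
Current inversions — for each element, count later smaller elements:
3: 0
11: 1
9: 0
12: 0
20: 1
13: 0
23: 0
27: 0
31: 0
33: 0
34: 0
Current total: 0 + 1 + 0 + 0 + 1 + 0 + 0 + 0 + 0 + 0 + 0 = 2
Shortfall: 55 − 2 = 53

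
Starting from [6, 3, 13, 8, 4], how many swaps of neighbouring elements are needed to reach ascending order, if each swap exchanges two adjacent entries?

Minimum adjacent swaps = number of inversions (each swap of adjacent out-of-order elements removes one inversion and no swap can remove more).
Count inversions — for each element, later elements that are smaller:
6: 3, 4 → 2
3: none → 0
13: 8, 4 → 2
8: 4 → 1
4: none → 0
Total inversions: 2 + 0 + 2 + 1 + 0 = 5

There are 5 adjacent swaps.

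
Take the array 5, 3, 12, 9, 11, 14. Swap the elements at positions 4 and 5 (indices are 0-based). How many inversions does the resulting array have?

4

Positions 4 and 5 hold 11 and 14; after swapping, the array is [5, 3, 12, 9, 14, 11].
Count, for each position, how many later elements it exceeds:
5 → 3 → 1
3 → none → 0
12 → 9, 11 → 2
9 → none → 0
14 → 11 → 1
11 → none → 0
Sum: 1 + 0 + 2 + 0 + 1 + 0 = 4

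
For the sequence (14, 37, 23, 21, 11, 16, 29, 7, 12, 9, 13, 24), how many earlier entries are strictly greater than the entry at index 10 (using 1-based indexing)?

8

The element at index 10 is 9.
Elements before it: 14, 37, 23, 21, 11, 16, 29, 7, 12
Those larger than 9: 14, 37, 23, 21, 11, 16, 29, 12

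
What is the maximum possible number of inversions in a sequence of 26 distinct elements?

A reversed (strictly descending) arrangement makes every pair an inversion, giving C(26, 2) inversions.
C(26, 2) = 26·25/2 = 325

325 inversions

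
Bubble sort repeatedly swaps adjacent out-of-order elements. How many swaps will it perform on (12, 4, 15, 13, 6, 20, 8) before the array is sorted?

Swaps: 9

Minimum adjacent swaps = number of inversions (each swap of adjacent out-of-order elements removes one inversion and no swap can remove more).
Count inversions — for each element, later elements that are smaller:
12: 4, 6, 8 → 3
4: none → 0
15: 13, 6, 8 → 3
13: 6, 8 → 2
6: none → 0
20: 8 → 1
8: none → 0
Total inversions: 3 + 0 + 3 + 2 + 0 + 1 + 0 = 9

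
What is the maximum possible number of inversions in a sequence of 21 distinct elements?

The maximum occurs when the array is in strictly decreasing order: every one of the C(21, 2) pairs is inverted.
C(21, 2) = 21·20/2 = 210

Inversions: 210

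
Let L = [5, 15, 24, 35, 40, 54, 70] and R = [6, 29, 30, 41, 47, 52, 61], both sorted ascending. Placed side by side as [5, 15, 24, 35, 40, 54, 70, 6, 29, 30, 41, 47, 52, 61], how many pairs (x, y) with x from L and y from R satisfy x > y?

Take each right-half value and tally the left-half values above it:
r = 6: 15, 24, 35, 40, 54, 70 → 6
r = 29: 35, 40, 54, 70 → 4
r = 30: 35, 40, 54, 70 → 4
r = 41: 54, 70 → 2
r = 47: 54, 70 → 2
r = 52: 54, 70 → 2
r = 61: 70 → 1
Cross-inversions: 6 + 4 + 4 + 2 + 2 + 2 + 1 = 21

21 split inversions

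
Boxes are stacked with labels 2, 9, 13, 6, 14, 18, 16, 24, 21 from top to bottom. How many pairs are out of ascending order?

For each element, count later entries that are smaller:
2: 0
9: 1
13: 1
6: 0
14: 0
18: 1
16: 0
24: 1
21: 0
Sum: 0 + 1 + 1 + 0 + 0 + 1 + 0 + 1 + 0 = 4

4 out-of-order pairs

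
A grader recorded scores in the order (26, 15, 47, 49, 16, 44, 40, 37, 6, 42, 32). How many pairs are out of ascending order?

For each element, count later entries that are smaller:
26: 3
15: 1
47: 7
49: 7
16: 1
44: 5
40: 3
37: 2
6: 0
42: 1
32: 0
Sum: 3 + 1 + 7 + 7 + 1 + 5 + 3 + 2 + 0 + 1 + 0 = 30

Inversions: 30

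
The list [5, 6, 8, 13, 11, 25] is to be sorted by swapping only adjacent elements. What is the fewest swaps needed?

1 adjacent swap

The minimum number of adjacent swaps to sort an array equals its inversion count, since every such swap removes exactly one inversion.
Count inversions — for each element, later elements that are smaller:
5: none → 0
6: none → 0
8: none → 0
13: 11 → 1
11: none → 0
25: none → 0
Total inversions: 0 + 0 + 0 + 1 + 0 + 0 = 1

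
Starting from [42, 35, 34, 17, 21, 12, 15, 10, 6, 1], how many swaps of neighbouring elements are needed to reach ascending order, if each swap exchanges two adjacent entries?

There are 43 swaps.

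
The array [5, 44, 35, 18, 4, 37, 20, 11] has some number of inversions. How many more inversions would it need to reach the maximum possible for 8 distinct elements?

12

Maximum inversions for 8 distinct elements is C(8, 2) = 8·7/2 = 28.
Current inversions — for each element, count later smaller elements:
5: 1
44: 6
35: 4
18: 2
4: 0
37: 2
20: 1
11: 0
Current total: 1 + 6 + 4 + 2 + 0 + 2 + 1 + 0 = 16
Shortfall: 28 − 16 = 12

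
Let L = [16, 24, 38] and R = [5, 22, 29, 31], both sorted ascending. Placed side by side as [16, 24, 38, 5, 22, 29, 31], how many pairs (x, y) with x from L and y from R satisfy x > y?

There are 7 cross-inversions.

Take each right-half value and tally the left-half values above it:
r = 5: 16, 24, 38 → 3
r = 22: 24, 38 → 2
r = 29: 38 → 1
r = 31: 38 → 1
Cross-inversions: 3 + 2 + 1 + 1 = 7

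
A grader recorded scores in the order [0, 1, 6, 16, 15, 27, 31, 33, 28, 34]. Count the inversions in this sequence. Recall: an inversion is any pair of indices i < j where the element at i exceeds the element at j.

3

Sweep left to right; for each value list the smaller values that follow it:
0: 0
1: 0
6: 0
16: 1
15: 0
27: 0
31: 1
33: 1
28: 0
34: 0
Sum: 0 + 0 + 0 + 1 + 0 + 0 + 1 + 1 + 0 + 0 = 3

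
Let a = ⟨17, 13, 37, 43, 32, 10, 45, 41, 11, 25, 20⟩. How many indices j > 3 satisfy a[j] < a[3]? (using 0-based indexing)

6

The element at index 3 is 43.
Elements after it: 32, 10, 45, 41, 11, 25, 20
Those smaller than 43: 32, 10, 41, 11, 25, 20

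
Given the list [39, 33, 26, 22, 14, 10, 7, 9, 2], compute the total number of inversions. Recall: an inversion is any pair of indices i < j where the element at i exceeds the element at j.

Sweep left to right; for each value list the smaller values that follow it:
39 → 33, 26, 22, 14, 10, 7, 9, 2 → 8
33 → 26, 22, 14, 10, 7, 9, 2 → 7
26 → 22, 14, 10, 7, 9, 2 → 6
22 → 14, 10, 7, 9, 2 → 5
14 → 10, 7, 9, 2 → 4
10 → 7, 9, 2 → 3
7 → 2 → 1
9 → 2 → 1
2 → none → 0
Sum: 8 + 7 + 6 + 5 + 4 + 3 + 1 + 1 + 0 = 35

There are 35 out-of-order pairs.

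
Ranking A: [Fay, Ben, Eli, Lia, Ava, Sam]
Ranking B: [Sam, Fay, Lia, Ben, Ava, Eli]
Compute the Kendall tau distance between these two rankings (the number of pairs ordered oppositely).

There are 8 discordant pairs.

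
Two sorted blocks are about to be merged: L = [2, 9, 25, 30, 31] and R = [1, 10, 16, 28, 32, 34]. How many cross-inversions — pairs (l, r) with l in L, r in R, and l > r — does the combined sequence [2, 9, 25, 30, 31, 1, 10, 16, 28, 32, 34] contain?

13

Take each right-half value and tally the left-half values above it:
r = 1: 2, 9, 25, 30, 31 → 5
r = 10: 25, 30, 31 → 3
r = 16: 25, 30, 31 → 3
r = 28: 30, 31 → 2
r = 32: none → 0
r = 34: none → 0
Cross-inversions: 5 + 3 + 3 + 2 + 0 + 0 = 13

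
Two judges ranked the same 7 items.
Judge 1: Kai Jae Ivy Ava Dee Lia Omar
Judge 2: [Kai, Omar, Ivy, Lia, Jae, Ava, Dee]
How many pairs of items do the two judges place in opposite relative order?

Assign each item its position (1..7) in the first ordering, then rewrite the second ordering as that position sequence:
positions: Kai→1, Jae→2, Ivy→3, Ava→4, Dee→5, Lia→6, Omar→7
second ordering as positions: [1, 7, 3, 6, 2, 4, 5]
Discordant pairs = inversions in this position sequence.
1: 0
7: 3, 6, 2, 4, 5 → 5
3: 2 → 1
6: 2, 4, 5 → 3
2: 0
4: 0
5: 0
Total: 0 + 5 + 1 + 3 + 0 + 0 + 0 = 9

9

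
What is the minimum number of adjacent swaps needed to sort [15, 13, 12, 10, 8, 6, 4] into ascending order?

Swaps: 21

The minimum number of adjacent swaps to sort an array equals its inversion count, since every such swap removes exactly one inversion.
Count inversions — for each element, later elements that are smaller:
15: 13, 12, 10, 8, 6, 4 → 6
13: 12, 10, 8, 6, 4 → 5
12: 10, 8, 6, 4 → 4
10: 8, 6, 4 → 3
8: 6, 4 → 2
6: 4 → 1
4: none → 0
Total inversions: 6 + 5 + 4 + 3 + 2 + 1 + 0 = 21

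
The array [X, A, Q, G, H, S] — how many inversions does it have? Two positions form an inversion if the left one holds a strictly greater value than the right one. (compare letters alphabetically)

Listing every pair i<j with a[i]>a[j] (using 1-based positions):
(1,2): X > A
(1,3): X > Q
(1,4): X > G
(1,5): X > H
(1,6): X > S
(3,4): Q > G
(3,5): Q > H
That's 7 pairs.

7 inversions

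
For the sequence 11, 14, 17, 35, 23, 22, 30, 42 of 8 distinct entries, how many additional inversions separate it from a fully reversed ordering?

24

Maximum inversions for 8 distinct elements is C(8, 2) = 8·7/2 = 28.
Current inversions — for each element, count later smaller elements:
11: 0
14: 0
17: 0
35: 3
23: 1
22: 0
30: 0
42: 0
Current total: 0 + 0 + 0 + 3 + 1 + 0 + 0 + 0 = 4
Shortfall: 28 − 4 = 24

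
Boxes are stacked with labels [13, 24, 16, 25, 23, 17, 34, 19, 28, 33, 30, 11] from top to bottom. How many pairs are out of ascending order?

25 inversions

Element-by-element contributions:
13: 1
24: 5
16: 1
25: 4
23: 3
17: 1
34: 5
19: 1
28: 1
33: 2
30: 1
11: 0
Sum: 1 + 5 + 1 + 4 + 3 + 1 + 5 + 1 + 1 + 2 + 1 + 0 = 25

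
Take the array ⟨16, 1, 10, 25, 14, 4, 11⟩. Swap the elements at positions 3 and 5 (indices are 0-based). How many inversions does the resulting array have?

8

Positions 3 and 5 hold 25 and 4; after swapping, the array is [16, 1, 10, 4, 14, 25, 11].
Sweep left to right; for each value list the smaller values that follow it:
16: 5
1: 0
10: 1
4: 0
14: 1
25: 1
11: 0
Sum: 5 + 0 + 1 + 0 + 1 + 1 + 0 = 8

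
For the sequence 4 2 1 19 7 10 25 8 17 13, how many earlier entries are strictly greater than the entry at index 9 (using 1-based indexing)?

The element at index 9 is 17.
Elements before it: 4, 2, 1, 19, 7, 10, 25, 8
Those larger than 17: 19, 25

2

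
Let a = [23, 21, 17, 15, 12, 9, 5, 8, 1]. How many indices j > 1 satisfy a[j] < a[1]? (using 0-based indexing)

The element at index 1 is 21.
Elements after it: 17, 15, 12, 9, 5, 8, 1
Those smaller than 21: 17, 15, 12, 9, 5, 8, 1

7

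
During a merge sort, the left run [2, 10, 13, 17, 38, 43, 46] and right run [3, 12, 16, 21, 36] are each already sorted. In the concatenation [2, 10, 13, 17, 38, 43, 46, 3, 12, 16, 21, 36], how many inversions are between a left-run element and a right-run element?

Count, for every r in R, how many entries of L exceed r:
r = 3: 10, 13, 17, 38, 43, 46 → 6
r = 12: 13, 17, 38, 43, 46 → 5
r = 16: 17, 38, 43, 46 → 4
r = 21: 38, 43, 46 → 3
r = 36: 38, 43, 46 → 3
Cross-inversions: 6 + 5 + 4 + 3 + 3 = 21

Cross-inversions: 21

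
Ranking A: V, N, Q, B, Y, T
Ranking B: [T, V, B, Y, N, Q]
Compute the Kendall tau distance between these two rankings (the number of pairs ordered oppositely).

There are 9 discordant pairs.

Assign each item its position (1..6) in the first ordering, then rewrite the second ordering as that position sequence:
positions: V→1, N→2, Q→3, B→4, Y→5, T→6
second ordering as positions: [6, 1, 4, 5, 2, 3]
Discordant pairs = inversions in this position sequence.
6: 1, 4, 5, 2, 3 → 5
1: 0
4: 2, 3 → 2
5: 2, 3 → 2
2: 0
3: 0
Total: 5 + 0 + 2 + 2 + 0 + 0 = 9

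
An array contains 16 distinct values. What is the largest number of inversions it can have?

There are 120 inversions.

The maximum occurs when the array is in strictly decreasing order: every one of the C(16, 2) pairs is inverted.
C(16, 2) = 16·15/2 = 120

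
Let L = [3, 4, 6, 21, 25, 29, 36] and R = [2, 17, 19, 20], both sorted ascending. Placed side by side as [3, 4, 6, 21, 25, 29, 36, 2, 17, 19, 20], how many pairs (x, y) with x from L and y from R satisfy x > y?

19 cross-inversions

Count, for every r in R, how many entries of L exceed r:
r = 2: 3, 4, 6, 21, 25, 29, 36 → 7
r = 17: 21, 25, 29, 36 → 4
r = 19: 21, 25, 29, 36 → 4
r = 20: 21, 25, 29, 36 → 4
Cross-inversions: 7 + 4 + 4 + 4 = 19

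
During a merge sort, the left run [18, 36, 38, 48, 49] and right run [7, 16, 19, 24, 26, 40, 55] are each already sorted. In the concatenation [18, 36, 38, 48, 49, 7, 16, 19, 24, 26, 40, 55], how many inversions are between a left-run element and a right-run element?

Take each right-half value and tally the left-half values above it:
r = 7: 18, 36, 38, 48, 49 → 5
r = 16: 18, 36, 38, 48, 49 → 5
r = 19: 36, 38, 48, 49 → 4
r = 24: 36, 38, 48, 49 → 4
r = 26: 36, 38, 48, 49 → 4
r = 40: 48, 49 → 2
r = 55: none → 0
Cross-inversions: 5 + 5 + 4 + 4 + 4 + 2 + 0 = 24

24 split inversions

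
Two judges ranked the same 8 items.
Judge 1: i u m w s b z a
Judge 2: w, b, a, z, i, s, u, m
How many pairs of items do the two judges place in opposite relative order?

Assign each item its position (1..8) in the first ordering, then rewrite the second ordering as that position sequence:
positions: i→1, u→2, m→3, w→4, s→5, b→6, z→7, a→8
second ordering as positions: [4, 6, 8, 7, 1, 5, 2, 3]
Discordant pairs = inversions in this position sequence.
4: 1, 2, 3 → 3
6: 1, 5, 2, 3 → 4
8: 7, 1, 5, 2, 3 → 5
7: 1, 5, 2, 3 → 4
1: 0
5: 2, 3 → 2
2: 0
3: 0
Total: 3 + 4 + 5 + 4 + 0 + 2 + 0 + 0 = 18

18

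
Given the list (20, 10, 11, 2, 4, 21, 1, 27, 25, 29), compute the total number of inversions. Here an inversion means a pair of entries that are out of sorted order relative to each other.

Sweep left to right; for each value list the smaller values that follow it:
20 → 10, 11, 2, 4, 1 → 5
10 → 2, 4, 1 → 3
11 → 2, 4, 1 → 3
2 → 1 → 1
4 → 1 → 1
21 → 1 → 1
1 → none → 0
27 → 25 → 1
25 → none → 0
29 → none → 0
Sum: 5 + 3 + 3 + 1 + 1 + 1 + 0 + 1 + 0 + 0 = 15

15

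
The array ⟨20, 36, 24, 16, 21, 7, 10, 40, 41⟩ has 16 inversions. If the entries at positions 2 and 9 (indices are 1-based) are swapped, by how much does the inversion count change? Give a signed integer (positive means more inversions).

+3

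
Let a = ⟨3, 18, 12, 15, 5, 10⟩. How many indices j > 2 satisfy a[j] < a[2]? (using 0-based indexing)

2

The element at index 2 is 12.
Elements after it: 15, 5, 10
Those smaller than 12: 5, 10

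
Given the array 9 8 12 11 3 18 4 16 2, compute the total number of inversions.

20 out-of-order pairs

Element-by-element contributions:
9: 4
8: 3
12: 4
11: 3
3: 1
18: 3
4: 1
16: 1
2: 0
Sum: 4 + 3 + 4 + 3 + 1 + 3 + 1 + 1 + 0 = 20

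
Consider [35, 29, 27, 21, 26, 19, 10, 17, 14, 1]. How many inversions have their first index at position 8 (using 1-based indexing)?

2

The element at index 8 is 17.
Elements after it: 14, 1
Those smaller than 17: 14, 1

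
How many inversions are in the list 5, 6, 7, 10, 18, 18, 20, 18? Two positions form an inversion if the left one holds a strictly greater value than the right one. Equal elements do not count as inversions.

1

For each element, count later entries that are smaller:
5: 0
6: 0
7: 0
10: 0
18: 0
18: 0
20: 1
18: 0
Sum: 0 + 0 + 0 + 0 + 0 + 0 + 1 + 0 = 1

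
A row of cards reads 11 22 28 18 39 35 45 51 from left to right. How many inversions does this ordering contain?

For each element, count later entries that are smaller:
11 → none → 0
22 → 18 → 1
28 → 18 → 1
18 → none → 0
39 → 35 → 1
35 → none → 0
45 → none → 0
51 → none → 0
Sum: 0 + 1 + 1 + 0 + 1 + 0 + 0 + 0 = 3

3 out-of-order pairs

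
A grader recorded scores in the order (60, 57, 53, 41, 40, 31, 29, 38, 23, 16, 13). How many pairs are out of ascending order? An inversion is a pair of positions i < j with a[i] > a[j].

Element-by-element contributions:
60 → 57, 53, 41, 40, 31, 29, 38, 23, 16, 13 → 10
57 → 53, 41, 40, 31, 29, 38, 23, 16, 13 → 9
53 → 41, 40, 31, 29, 38, 23, 16, 13 → 8
41 → 40, 31, 29, 38, 23, 16, 13 → 7
40 → 31, 29, 38, 23, 16, 13 → 6
31 → 29, 23, 16, 13 → 4
29 → 23, 16, 13 → 3
38 → 23, 16, 13 → 3
23 → 16, 13 → 2
16 → 13 → 1
13 → none → 0
Sum: 10 + 9 + 8 + 7 + 6 + 4 + 3 + 3 + 2 + 1 + 0 = 53

53 inversions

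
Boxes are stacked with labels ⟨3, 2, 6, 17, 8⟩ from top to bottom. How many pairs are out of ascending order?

2 out-of-order pairs

Count, for each position, how many later elements it exceeds:
3 → 2 → 1
2 → none → 0
6 → none → 0
17 → 8 → 1
8 → none → 0
Sum: 1 + 0 + 0 + 1 + 0 = 2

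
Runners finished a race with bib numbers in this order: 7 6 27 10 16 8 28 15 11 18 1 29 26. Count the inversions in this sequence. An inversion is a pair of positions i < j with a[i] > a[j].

28

Element-by-element contributions:
7 → 6, 1 → 2
6 → 1 → 1
27 → 10, 16, 8, 15, 11, 18, 1, 26 → 8
10 → 8, 1 → 2
16 → 8, 15, 11, 1 → 4
8 → 1 → 1
28 → 15, 11, 18, 1, 26 → 5
15 → 11, 1 → 2
11 → 1 → 1
18 → 1 → 1
1 → none → 0
29 → 26 → 1
26 → none → 0
Sum: 2 + 1 + 8 + 2 + 4 + 1 + 5 + 2 + 1 + 1 + 0 + 1 + 0 = 28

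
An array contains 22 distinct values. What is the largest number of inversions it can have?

231 inversions

The maximum occurs when the array is in strictly decreasing order: every one of the C(22, 2) pairs is inverted.
C(22, 2) = 22·21/2 = 231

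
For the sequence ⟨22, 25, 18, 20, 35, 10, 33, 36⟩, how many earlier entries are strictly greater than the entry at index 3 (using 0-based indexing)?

The element at index 3 is 20.
Elements before it: 22, 25, 18
Those larger than 20: 22, 25

2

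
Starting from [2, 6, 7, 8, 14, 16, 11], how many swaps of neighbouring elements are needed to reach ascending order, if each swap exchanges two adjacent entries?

There are 2 swaps.

Each adjacent swap fixes exactly one inversion, so the minimum swap count equals the number of inversions.
Count inversions — for each element, later elements that are smaller:
2: none → 0
6: none → 0
7: none → 0
8: none → 0
14: 11 → 1
16: 11 → 1
11: none → 0
Total inversions: 0 + 0 + 0 + 0 + 1 + 1 + 0 = 2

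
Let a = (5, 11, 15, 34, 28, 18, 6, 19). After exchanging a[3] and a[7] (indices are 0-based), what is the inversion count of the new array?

7

Positions 3 and 7 hold 34 and 19; after swapping, the array is [5, 11, 15, 19, 28, 18, 6, 34].
Sweep left to right; for each value list the smaller values that follow it:
5 → none → 0
11 → 6 → 1
15 → 6 → 1
19 → 18, 6 → 2
28 → 18, 6 → 2
18 → 6 → 1
6 → none → 0
34 → none → 0
Sum: 0 + 1 + 1 + 2 + 2 + 1 + 0 + 0 = 7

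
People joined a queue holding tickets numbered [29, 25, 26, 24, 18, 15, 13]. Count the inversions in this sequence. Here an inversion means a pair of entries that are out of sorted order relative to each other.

Out-of-order pairs: 20

For each element, count later entries that are smaller:
29: 6
25: 4
26: 4
24: 3
18: 2
15: 1
13: 0
Sum: 6 + 4 + 4 + 3 + 2 + 1 + 0 = 20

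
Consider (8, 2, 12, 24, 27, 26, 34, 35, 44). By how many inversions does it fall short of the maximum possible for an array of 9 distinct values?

34 inversions short

Maximum inversions for 9 distinct elements is C(9, 2) = 9·8/2 = 36.
Current inversions — for each element, count later smaller elements:
8: 1
2: 0
12: 0
24: 0
27: 1
26: 0
34: 0
35: 0
44: 0
Current total: 1 + 0 + 0 + 0 + 1 + 0 + 0 + 0 + 0 = 2
Shortfall: 36 − 2 = 34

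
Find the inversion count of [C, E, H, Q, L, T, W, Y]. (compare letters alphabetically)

1

Count, for each position, how many later elements it exceeds:
C → none → 0
E → none → 0
H → none → 0
Q → L → 1
L → none → 0
T → none → 0
W → none → 0
Y → none → 0
Sum: 0 + 0 + 0 + 1 + 0 + 0 + 0 + 0 = 1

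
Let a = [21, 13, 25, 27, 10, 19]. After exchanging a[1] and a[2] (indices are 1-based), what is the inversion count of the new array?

Inversions: 7

Positions 1 and 2 hold 21 and 13; after swapping, the array is [13, 21, 25, 27, 10, 19].
Count, for each position, how many later elements it exceeds:
13 → 10 → 1
21 → 10, 19 → 2
25 → 10, 19 → 2
27 → 10, 19 → 2
10 → none → 0
19 → none → 0
Sum: 1 + 2 + 2 + 2 + 0 + 0 = 7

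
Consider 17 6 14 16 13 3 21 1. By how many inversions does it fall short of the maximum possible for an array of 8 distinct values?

10

Maximum inversions for 8 distinct elements is C(8, 2) = 8·7/2 = 28.
Current inversions — for each element, count later smaller elements:
17: 6
6: 2
14: 3
16: 3
13: 2
3: 1
21: 1
1: 0
Current total: 6 + 2 + 3 + 3 + 2 + 1 + 1 + 0 = 18
Shortfall: 28 − 18 = 10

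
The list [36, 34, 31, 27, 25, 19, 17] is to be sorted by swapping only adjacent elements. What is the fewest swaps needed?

21 swaps

Minimum adjacent swaps = number of inversions (each swap of adjacent out-of-order elements removes one inversion and no swap can remove more).
Count inversions — for each element, later elements that are smaller:
36: 34, 31, 27, 25, 19, 17 → 6
34: 31, 27, 25, 19, 17 → 5
31: 27, 25, 19, 17 → 4
27: 25, 19, 17 → 3
25: 19, 17 → 2
19: 17 → 1
17: none → 0
Total inversions: 6 + 5 + 4 + 3 + 2 + 1 + 0 = 21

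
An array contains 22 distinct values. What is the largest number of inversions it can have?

231 inversions

A reversed (strictly descending) arrangement makes every pair an inversion, giving C(22, 2) inversions.
C(22, 2) = 22·21/2 = 231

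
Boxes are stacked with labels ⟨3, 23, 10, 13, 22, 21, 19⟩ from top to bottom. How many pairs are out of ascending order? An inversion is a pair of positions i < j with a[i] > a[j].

Out-of-order index pairs (1-indexed):
(2,3): 23 > 10
(2,4): 23 > 13
(2,5): 23 > 22
(2,6): 23 > 21
(2,7): 23 > 19
(5,6): 22 > 21
(5,7): 22 > 19
(6,7): 21 > 19
That's 8 pairs.

8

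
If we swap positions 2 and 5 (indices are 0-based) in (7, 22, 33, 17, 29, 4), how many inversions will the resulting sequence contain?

3

Positions 2 and 5 hold 33 and 4; after swapping, the array is [7, 22, 4, 17, 29, 33].
Element-by-element contributions:
7: 1
22: 2
4: 0
17: 0
29: 0
33: 0
Sum: 1 + 2 + 0 + 0 + 0 + 0 = 3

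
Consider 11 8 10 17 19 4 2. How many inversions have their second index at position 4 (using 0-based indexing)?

0 such elements

The element at index 4 is 19.
Elements before it: 11, 8, 10, 17
None of them are larger than 19.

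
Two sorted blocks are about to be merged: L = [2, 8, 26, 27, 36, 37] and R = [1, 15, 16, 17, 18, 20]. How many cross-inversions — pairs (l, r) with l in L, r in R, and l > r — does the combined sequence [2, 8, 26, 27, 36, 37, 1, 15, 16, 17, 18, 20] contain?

There are 26 cross-inversions.

Take each right-half value and tally the left-half values above it:
r = 1: 2, 8, 26, 27, 36, 37 → 6
r = 15: 26, 27, 36, 37 → 4
r = 16: 26, 27, 36, 37 → 4
r = 17: 26, 27, 36, 37 → 4
r = 18: 26, 27, 36, 37 → 4
r = 20: 26, 27, 36, 37 → 4
Cross-inversions: 6 + 4 + 4 + 4 + 4 + 4 = 26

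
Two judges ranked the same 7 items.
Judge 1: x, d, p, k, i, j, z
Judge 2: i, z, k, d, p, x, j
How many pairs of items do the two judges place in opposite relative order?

14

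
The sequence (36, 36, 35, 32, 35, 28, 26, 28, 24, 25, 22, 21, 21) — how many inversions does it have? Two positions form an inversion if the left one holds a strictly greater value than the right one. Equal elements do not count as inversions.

71 out-of-order pairs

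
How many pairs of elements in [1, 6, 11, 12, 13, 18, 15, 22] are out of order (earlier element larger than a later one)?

1 out-of-order pair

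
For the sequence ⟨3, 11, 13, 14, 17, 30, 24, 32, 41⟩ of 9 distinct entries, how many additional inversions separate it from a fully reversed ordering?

35

Maximum inversions for 9 distinct elements is C(9, 2) = 9·8/2 = 36.
Current inversions — for each element, count later smaller elements:
3: 0
11: 0
13: 0
14: 0
17: 0
30: 1
24: 0
32: 0
41: 0
Current total: 0 + 0 + 0 + 0 + 0 + 1 + 0 + 0 + 0 = 1
Shortfall: 36 − 1 = 35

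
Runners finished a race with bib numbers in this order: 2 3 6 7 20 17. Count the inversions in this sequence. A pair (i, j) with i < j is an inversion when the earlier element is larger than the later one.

1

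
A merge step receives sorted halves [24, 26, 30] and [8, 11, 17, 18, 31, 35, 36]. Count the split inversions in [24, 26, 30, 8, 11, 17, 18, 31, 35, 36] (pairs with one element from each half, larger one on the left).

12

For each element r of the right run, count left-run elements greater than r:
r = 8: 24, 26, 30 → 3
r = 11: 24, 26, 30 → 3
r = 17: 24, 26, 30 → 3
r = 18: 24, 26, 30 → 3
r = 31: none → 0
r = 35: none → 0
r = 36: none → 0
Cross-inversions: 3 + 3 + 3 + 3 + 0 + 0 + 0 = 12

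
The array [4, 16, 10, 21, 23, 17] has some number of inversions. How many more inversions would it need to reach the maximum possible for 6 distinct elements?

Maximum inversions for 6 distinct elements is C(6, 2) = 6·5/2 = 15.
Current inversions — for each element, count later smaller elements:
4: 0
16: 1
10: 0
21: 1
23: 1
17: 0
Current total: 0 + 1 + 0 + 1 + 1 + 0 = 3
Shortfall: 15 − 3 = 12

12 inversions short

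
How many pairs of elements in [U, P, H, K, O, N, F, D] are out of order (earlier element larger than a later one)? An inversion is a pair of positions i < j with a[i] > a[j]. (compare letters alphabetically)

23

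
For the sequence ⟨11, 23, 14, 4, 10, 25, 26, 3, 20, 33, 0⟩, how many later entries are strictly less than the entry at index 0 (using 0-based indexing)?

4 such elements

The element at index 0 is 11.
Elements after it: 23, 14, 4, 10, 25, 26, 3, 20, 33, 0
Those smaller than 11: 4, 10, 3, 0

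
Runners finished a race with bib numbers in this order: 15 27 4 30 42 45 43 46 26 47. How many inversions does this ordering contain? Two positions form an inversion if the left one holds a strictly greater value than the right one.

9

Element-by-element contributions:
15: 1
27: 2
4: 0
30: 1
42: 1
45: 2
43: 1
46: 1
26: 0
47: 0
Sum: 1 + 2 + 0 + 1 + 1 + 2 + 1 + 1 + 0 + 0 = 9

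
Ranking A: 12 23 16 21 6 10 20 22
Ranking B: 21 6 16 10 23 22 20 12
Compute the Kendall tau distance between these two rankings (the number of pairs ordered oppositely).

Assign each item its position (1..8) in the first ordering, then rewrite the second ordering as that position sequence:
positions: 12→1, 23→2, 16→3, 21→4, 6→5, 10→6, 20→7, 22→8
second ordering as positions: [4, 5, 3, 6, 2, 8, 7, 1]
Discordant pairs = inversions in this position sequence.
4: 3, 2, 1 → 3
5: 3, 2, 1 → 3
3: 2, 1 → 2
6: 2, 1 → 2
2: 1 → 1
8: 7, 1 → 2
7: 1 → 1
1: 0
Total: 3 + 3 + 2 + 2 + 1 + 2 + 1 + 0 = 14

14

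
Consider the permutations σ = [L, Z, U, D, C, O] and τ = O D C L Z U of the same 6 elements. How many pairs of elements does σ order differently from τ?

Assign each item its position (1..6) in the first ordering, then rewrite the second ordering as that position sequence:
positions: L→1, Z→2, U→3, D→4, C→5, O→6
second ordering as positions: [6, 4, 5, 1, 2, 3]
Discordant pairs = inversions in this position sequence.
6: 4, 5, 1, 2, 3 → 5
4: 1, 2, 3 → 3
5: 1, 2, 3 → 3
1: 0
2: 0
3: 0
Total: 5 + 3 + 3 + 0 + 0 + 0 = 11

11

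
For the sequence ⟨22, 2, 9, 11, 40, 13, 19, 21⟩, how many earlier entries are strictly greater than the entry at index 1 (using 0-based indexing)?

1 such element

The element at index 1 is 2.
Elements before it: 22
Those larger than 2: 22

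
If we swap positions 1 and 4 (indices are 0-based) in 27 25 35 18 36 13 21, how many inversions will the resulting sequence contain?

Positions 1 and 4 hold 25 and 36; after swapping, the array is [27, 36, 35, 18, 25, 13, 21].
Sweep left to right; for each value list the smaller values that follow it:
27: 4
36: 5
35: 4
18: 1
25: 2
13: 0
21: 0
Sum: 4 + 5 + 4 + 1 + 2 + 0 + 0 = 16

16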